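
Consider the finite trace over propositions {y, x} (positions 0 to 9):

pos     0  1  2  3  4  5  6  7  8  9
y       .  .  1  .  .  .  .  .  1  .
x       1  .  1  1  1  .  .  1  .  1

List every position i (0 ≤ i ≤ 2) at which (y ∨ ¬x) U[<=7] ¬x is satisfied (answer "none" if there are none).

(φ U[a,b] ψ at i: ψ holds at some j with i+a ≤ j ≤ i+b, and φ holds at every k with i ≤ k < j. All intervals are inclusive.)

1

Evaluate at each i in [0,2]:
  i=0: ✗ (lhs fails at k=0 before rhs at j=1)
  i=1: ✓ (rhs at j=1)
  i=2: ✗ (lhs fails at k=3 before rhs at j=5)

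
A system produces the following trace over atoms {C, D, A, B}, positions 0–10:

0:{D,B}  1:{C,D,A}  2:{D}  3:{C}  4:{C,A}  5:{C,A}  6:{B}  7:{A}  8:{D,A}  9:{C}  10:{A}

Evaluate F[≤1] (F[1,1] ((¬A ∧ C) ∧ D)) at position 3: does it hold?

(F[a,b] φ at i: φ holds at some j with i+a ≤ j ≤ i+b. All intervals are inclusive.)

Check F[1,1] ((¬A ∧ C) ∧ D) at each j in [3,4]:
  j=3: fails (none in [4,4])
  j=4: fails (none in [5,5])
No position in the window satisfies it → formula fails.

False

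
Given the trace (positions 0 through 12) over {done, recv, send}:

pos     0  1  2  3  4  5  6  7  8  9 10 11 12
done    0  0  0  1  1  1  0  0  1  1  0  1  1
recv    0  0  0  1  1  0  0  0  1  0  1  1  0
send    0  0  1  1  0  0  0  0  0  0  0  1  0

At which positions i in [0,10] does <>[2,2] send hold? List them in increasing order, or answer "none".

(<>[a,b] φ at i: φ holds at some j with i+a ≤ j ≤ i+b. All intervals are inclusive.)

Evaluate at each i in [0,10]:
  i=0: ✓ (witness j=2)
  i=1: ✓ (witness j=3)
  i=2: ✗ (none in [4,4])
  i=3: ✗ (none in [5,5])
  i=4: ✗ (none in [6,6])
  i=5: ✗ (none in [7,7])
  i=6: ✗ (none in [8,8])
  i=7: ✗ (none in [9,9])
  i=8: ✗ (none in [10,10])
  i=9: ✓ (witness j=11)
  i=10: ✗ (none in [12,12])

0, 1, 9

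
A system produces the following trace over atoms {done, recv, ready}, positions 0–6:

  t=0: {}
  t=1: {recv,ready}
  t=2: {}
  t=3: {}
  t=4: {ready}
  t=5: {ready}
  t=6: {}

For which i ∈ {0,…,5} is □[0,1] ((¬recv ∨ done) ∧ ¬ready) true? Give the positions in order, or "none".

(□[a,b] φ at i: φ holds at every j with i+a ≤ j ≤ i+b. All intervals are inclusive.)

2

Evaluate at each i in [0,5]:
  i=0: ✗ (fails at j=1)
  i=1: ✗ (fails at j=1)
  i=2: ✓ (all of [2,3])
  i=3: ✗ (fails at j=4)
  i=4: ✗ (fails at j=4)
  i=5: ✗ (fails at j=5)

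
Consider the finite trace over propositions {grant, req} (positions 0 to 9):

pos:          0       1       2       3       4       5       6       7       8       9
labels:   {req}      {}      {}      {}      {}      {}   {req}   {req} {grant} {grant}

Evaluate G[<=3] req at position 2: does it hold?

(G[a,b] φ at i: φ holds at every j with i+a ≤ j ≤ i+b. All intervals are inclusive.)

Check req at every j in [2,5]:
  j=2: false
  j=3: false
  j=4: false
  j=5: false
Fails at j=2 → formula fails.

No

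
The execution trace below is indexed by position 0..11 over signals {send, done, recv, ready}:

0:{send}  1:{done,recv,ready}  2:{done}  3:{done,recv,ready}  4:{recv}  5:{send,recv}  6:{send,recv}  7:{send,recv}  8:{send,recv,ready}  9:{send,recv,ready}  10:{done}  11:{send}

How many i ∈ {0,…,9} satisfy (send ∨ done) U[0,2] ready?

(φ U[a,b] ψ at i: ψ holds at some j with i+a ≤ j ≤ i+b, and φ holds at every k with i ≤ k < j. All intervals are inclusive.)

8

Evaluate at each i in [0,9]:
  i=0: ✓ (rhs at j=1; lhs holds on [0,0])
  i=1: ✓ (rhs at j=1)
  i=2: ✓ (rhs at j=3; lhs holds on [2,2])
  i=3: ✓ (rhs at j=3)
  i=4: ✗ (no rhs in [4,6])
  i=5: ✗ (no rhs in [5,7])
  i=6: ✓ (rhs at j=8; lhs holds on [6,7])
  i=7: ✓ (rhs at j=8; lhs holds on [7,7])
  i=8: ✓ (rhs at j=8)
  i=9: ✓ (rhs at j=9)
Positions where it holds: {0, 1, 2, 3, 6, 7, 8, 9} → 8.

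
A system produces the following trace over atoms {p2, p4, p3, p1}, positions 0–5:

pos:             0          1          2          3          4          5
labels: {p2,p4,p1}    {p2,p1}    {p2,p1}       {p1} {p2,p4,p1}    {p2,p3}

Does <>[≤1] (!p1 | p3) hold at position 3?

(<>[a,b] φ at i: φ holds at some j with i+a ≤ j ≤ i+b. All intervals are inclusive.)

Does not hold

Check (!p1 | p3) at each j in [3,4]:
  j=3: false
  j=4: false
No position in the window satisfies it → formula fails.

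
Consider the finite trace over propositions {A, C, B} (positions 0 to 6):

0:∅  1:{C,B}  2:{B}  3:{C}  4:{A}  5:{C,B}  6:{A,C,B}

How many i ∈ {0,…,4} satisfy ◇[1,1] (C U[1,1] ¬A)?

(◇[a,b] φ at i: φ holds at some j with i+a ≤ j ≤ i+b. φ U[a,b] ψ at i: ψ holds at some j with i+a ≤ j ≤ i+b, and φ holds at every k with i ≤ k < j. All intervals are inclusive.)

Evaluate at each i in [0,4]:
  i=0: ✓ (witness j=1)
  i=1: ✗ (none in [2,2])
  i=2: ✗ (none in [3,3])
  i=3: ✗ (none in [4,4])
  i=4: ✗ (none in [5,5])
Positions where it holds: {0} → 1.

1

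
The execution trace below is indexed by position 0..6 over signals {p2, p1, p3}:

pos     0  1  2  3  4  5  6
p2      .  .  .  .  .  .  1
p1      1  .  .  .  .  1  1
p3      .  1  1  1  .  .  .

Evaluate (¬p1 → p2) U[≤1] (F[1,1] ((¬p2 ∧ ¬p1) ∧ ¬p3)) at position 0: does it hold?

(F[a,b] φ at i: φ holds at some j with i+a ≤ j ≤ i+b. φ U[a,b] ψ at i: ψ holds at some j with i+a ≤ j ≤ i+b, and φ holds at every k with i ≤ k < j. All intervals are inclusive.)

No

Need some j in [0,1] with F[1,1] ((¬p2 ∧ ¬p1) ∧ ¬p3), and (¬p1 → p2) at every k in [0,j-1].
  j=0: F[1,1] ((¬p2 ∧ ¬p1) ∧ ¬p3) — fails (none in [1,1]).
  j=1: F[1,1] ((¬p2 ∧ ¬p1) ∧ ¬p3) — fails (none in [2,2]).
No j in the window works → until fails.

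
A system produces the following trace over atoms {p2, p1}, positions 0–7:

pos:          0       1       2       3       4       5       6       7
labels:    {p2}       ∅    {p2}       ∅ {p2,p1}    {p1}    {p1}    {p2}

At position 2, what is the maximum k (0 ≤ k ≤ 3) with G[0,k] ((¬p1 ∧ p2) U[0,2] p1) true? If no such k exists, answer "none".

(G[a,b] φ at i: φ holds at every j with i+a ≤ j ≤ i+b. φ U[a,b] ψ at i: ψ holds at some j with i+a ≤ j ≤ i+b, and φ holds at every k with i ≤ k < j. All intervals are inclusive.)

none

((¬p1 ∧ p2) U[0,2] p1) must hold from j=2 onward; find where it first fails.
  j=2: fails → no k works.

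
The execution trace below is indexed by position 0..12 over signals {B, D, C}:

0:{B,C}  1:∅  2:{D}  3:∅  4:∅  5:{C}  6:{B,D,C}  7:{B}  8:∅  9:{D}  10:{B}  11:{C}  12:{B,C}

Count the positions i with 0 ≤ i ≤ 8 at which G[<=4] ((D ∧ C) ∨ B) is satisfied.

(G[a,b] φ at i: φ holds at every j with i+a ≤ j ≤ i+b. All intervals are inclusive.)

0

Evaluate at each i in [0,8]:
  i=0: ✗ (fails at j=1)
  i=1: ✗ (fails at j=1)
  i=2: ✗ (fails at j=2)
  i=3: ✗ (fails at j=3)
  i=4: ✗ (fails at j=4)
  i=5: ✗ (fails at j=5)
  i=6: ✗ (fails at j=8)
  i=7: ✗ (fails at j=8)
  i=8: ✗ (fails at j=8)
Positions where it holds: {} → 0.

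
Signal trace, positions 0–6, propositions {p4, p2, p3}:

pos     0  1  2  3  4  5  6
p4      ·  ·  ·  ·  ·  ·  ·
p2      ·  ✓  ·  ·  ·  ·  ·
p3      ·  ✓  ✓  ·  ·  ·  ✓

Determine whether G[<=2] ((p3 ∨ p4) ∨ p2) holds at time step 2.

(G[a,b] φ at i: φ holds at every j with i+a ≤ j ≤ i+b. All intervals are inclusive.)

Does not hold

Check ((p3 ∨ p4) ∨ p2) at every j in [2,4]:
  j=2: true
  j=3: false
  j=4: false
Fails at j=3 → formula fails.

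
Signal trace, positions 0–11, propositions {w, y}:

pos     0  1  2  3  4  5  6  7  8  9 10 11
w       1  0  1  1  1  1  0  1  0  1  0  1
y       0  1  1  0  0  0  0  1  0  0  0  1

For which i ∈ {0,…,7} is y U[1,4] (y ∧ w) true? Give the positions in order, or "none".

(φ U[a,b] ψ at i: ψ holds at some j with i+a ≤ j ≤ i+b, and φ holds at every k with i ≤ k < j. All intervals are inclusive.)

1

Evaluate at each i in [0,7]:
  i=0: ✗ (lhs fails at k=0 before rhs at j=2)
  i=1: ✓ (rhs at j=2; lhs holds on [1,1])
  i=2: ✗ (no rhs in [3,6])
  i=3: ✗ (lhs fails at k=3 before rhs at j=7)
  i=4: ✗ (lhs fails at k=4 before rhs at j=7)
  i=5: ✗ (lhs fails at k=5 before rhs at j=7)
  i=6: ✗ (lhs fails at k=6 before rhs at j=7)
  i=7: ✗ (lhs fails at k=8 before rhs at j=11)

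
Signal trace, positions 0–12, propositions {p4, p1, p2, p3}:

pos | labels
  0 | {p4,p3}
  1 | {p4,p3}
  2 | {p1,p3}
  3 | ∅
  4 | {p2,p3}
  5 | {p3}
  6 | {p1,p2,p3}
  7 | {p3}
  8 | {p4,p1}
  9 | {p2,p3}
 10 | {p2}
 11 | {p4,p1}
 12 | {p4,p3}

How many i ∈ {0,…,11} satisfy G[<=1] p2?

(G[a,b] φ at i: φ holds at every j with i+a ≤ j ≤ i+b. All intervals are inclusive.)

1

Evaluate at each i in [0,11]:
  i=0: ✗ (fails at j=0)
  i=1: ✗ (fails at j=1)
  i=2: ✗ (fails at j=2)
  i=3: ✗ (fails at j=3)
  i=4: ✗ (fails at j=5)
  i=5: ✗ (fails at j=5)
  i=6: ✗ (fails at j=7)
  i=7: ✗ (fails at j=7)
  i=8: ✗ (fails at j=8)
  i=9: ✓ (all of [9,10])
  i=10: ✗ (fails at j=11)
  i=11: ✗ (fails at j=11)
Positions where it holds: {9} → 1.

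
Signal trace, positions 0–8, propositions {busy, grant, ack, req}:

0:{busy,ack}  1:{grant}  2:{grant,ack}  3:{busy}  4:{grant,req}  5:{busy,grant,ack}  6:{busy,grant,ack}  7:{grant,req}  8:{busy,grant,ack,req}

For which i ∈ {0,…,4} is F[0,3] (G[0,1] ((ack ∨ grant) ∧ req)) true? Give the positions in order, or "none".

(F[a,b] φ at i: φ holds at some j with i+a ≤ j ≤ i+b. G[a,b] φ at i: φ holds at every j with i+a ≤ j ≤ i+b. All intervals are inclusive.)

Evaluate at each i in [0,4]:
  i=0: ✗ (none in [0,3])
  i=1: ✗ (none in [1,4])
  i=2: ✗ (none in [2,5])
  i=3: ✗ (none in [3,6])
  i=4: ✓ (witness j=7)

4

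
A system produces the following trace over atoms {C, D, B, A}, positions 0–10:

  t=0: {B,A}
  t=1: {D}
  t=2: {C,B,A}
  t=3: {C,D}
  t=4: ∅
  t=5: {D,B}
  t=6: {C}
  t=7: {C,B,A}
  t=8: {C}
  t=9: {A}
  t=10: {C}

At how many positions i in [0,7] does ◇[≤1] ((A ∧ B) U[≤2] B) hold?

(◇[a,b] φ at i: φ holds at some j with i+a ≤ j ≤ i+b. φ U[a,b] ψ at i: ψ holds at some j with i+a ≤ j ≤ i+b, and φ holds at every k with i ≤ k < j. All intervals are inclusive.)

7

Evaluate at each i in [0,7]:
  i=0: ✓ (witness j=0)
  i=1: ✓ (witness j=2)
  i=2: ✓ (witness j=2)
  i=3: ✗ (none in [3,4])
  i=4: ✓ (witness j=5)
  i=5: ✓ (witness j=5)
  i=6: ✓ (witness j=7)
  i=7: ✓ (witness j=7)
Positions where it holds: {0, 1, 2, 4, 5, 6, 7} → 7.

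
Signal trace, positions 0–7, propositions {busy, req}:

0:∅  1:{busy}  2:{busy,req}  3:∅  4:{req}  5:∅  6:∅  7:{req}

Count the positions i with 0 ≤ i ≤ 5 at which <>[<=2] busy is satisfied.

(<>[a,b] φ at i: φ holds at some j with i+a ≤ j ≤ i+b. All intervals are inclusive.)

3

Evaluate at each i in [0,5]:
  i=0: ✓ (witness j=1)
  i=1: ✓ (witness j=1)
  i=2: ✓ (witness j=2)
  i=3: ✗ (none in [3,5])
  i=4: ✗ (none in [4,6])
  i=5: ✗ (none in [5,7])
Positions where it holds: {0, 1, 2} → 3.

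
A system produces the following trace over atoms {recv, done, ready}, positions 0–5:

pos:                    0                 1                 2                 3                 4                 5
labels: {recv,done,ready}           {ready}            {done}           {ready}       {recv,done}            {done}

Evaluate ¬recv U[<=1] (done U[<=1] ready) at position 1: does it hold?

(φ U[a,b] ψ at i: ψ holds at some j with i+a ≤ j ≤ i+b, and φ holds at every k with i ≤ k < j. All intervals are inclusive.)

True

Need some j in [1,2] with (done U[<=1] ready), and ¬recv at every k in [1,j-1].
  j=1: (done U[<=1] ready) holds; no prefix to check → satisfied.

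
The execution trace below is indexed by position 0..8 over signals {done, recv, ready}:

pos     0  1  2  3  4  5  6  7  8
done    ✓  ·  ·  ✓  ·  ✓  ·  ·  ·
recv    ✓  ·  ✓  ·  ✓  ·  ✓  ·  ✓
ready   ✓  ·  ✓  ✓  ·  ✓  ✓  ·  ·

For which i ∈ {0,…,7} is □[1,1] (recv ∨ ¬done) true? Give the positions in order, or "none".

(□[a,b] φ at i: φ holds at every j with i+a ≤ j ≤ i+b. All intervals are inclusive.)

Evaluate at each i in [0,7]:
  i=0: ✓ (all of [1,1])
  i=1: ✓ (all of [2,2])
  i=2: ✗ (fails at j=3)
  i=3: ✓ (all of [4,4])
  i=4: ✗ (fails at j=5)
  i=5: ✓ (all of [6,6])
  i=6: ✓ (all of [7,7])
  i=7: ✓ (all of [8,8])

0, 1, 3, 5, 6, 7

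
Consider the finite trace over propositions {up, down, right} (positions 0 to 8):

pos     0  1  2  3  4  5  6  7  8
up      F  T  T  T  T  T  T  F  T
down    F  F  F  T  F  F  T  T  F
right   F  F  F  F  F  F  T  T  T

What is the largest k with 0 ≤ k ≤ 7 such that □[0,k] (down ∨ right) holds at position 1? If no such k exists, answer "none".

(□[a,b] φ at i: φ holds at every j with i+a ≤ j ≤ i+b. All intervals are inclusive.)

(down ∨ right) must hold from j=1 onward; find where it first fails.
  j=1: fails → no k works.

none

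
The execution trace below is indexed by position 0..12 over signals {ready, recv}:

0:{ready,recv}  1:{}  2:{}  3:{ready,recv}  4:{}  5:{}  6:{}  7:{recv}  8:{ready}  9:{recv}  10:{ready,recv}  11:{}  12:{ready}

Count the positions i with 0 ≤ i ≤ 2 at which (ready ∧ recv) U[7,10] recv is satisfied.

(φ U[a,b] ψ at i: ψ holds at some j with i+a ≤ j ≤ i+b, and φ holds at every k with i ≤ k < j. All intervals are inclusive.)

Evaluate at each i in [0,2]:
  i=0: ✗ (lhs fails at k=1 before rhs at j=7)
  i=1: ✗ (lhs fails at k=1 before rhs at j=9)
  i=2: ✗ (lhs fails at k=2 before rhs at j=9)
Positions where it holds: {} → 0.

0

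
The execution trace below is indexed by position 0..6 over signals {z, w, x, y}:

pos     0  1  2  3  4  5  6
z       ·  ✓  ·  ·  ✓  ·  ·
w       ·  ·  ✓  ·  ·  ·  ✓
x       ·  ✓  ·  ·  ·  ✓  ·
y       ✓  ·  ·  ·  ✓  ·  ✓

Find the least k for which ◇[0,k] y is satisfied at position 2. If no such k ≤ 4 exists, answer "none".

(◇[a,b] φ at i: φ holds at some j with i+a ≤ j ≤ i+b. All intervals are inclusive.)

Scan j = 2,3,… for y:
  j=2: fails
  j=3: fails
  j=4: holds
First hit at j=4, so smallest k = 4-2 = 2.

2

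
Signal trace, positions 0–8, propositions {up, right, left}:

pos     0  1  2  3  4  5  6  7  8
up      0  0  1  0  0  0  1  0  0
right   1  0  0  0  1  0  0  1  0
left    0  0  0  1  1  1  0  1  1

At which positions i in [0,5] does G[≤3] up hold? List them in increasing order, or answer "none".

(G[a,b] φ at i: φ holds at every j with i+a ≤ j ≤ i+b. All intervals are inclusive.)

none

Evaluate at each i in [0,5]:
  i=0: ✗ (fails at j=0)
  i=1: ✗ (fails at j=1)
  i=2: ✗ (fails at j=3)
  i=3: ✗ (fails at j=3)
  i=4: ✗ (fails at j=4)
  i=5: ✗ (fails at j=5)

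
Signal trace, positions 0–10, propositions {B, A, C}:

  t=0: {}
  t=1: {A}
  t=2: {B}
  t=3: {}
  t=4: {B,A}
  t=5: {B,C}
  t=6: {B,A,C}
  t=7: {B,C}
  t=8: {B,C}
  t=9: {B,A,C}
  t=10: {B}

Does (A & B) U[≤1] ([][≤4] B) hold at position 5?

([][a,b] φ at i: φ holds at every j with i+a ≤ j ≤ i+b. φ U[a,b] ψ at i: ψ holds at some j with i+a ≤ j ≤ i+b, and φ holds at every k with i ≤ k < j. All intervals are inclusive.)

True

Need some j in [5,6] with [][≤4] B, and (A & B) at every k in [5,j-1].
  j=5: [][≤4] B holds; no prefix to check → satisfied.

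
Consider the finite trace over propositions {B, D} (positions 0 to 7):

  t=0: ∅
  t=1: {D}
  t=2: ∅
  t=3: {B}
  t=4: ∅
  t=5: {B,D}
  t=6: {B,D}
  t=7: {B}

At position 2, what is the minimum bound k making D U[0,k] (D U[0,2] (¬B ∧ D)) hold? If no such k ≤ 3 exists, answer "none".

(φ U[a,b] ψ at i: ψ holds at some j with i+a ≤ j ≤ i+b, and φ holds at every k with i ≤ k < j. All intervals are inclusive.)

none

Need earliest j ≥ 2 with (D U[0,2] (¬B ∧ D)), and D at every k in [2,j-1].
  j=2: rhs fails.
  j=3: rhs fails.
  j=4: rhs fails.
  j=5: rhs fails.
No witness within the range → none.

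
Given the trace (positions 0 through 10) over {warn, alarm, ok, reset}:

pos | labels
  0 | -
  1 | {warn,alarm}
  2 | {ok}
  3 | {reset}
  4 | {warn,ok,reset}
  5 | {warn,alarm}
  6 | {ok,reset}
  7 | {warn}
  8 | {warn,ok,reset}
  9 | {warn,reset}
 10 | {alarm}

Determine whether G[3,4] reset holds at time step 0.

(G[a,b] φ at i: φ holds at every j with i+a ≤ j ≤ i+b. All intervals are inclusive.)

Check reset at every j in [3,4]:
  j=3: true
  j=4: true
All positions satisfy it → formula holds.

True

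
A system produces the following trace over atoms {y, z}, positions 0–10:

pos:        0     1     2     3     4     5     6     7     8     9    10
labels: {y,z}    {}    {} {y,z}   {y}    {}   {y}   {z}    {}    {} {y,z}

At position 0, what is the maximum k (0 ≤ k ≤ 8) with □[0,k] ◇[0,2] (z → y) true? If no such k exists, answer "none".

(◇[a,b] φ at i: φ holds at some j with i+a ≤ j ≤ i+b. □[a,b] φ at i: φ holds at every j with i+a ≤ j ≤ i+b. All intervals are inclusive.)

◇[0,2] (z → y) must hold from j=0 onward; find where it first fails.
  j=0: holds
  j=1: holds
  j=2: holds
  j=3: holds
  j=4: holds
  j=5: holds
  j=6: holds
  j=7: holds
  j=8: holds
Holds through j=8; largest k = 8.

8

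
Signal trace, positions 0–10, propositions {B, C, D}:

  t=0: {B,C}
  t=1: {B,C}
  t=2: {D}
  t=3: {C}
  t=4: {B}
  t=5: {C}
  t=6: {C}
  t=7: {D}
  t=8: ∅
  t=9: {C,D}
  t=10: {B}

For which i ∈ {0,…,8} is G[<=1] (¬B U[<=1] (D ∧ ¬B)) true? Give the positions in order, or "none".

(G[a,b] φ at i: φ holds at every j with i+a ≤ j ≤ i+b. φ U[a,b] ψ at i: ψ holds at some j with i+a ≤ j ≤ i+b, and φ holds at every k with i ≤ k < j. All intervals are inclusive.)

Evaluate at each i in [0,8]:
  i=0: ✗ (fails at j=0)
  i=1: ✗ (fails at j=1)
  i=2: ✗ (fails at j=3)
  i=3: ✗ (fails at j=3)
  i=4: ✗ (fails at j=4)
  i=5: ✗ (fails at j=5)
  i=6: ✓ (all of [6,7])
  i=7: ✓ (all of [7,8])
  i=8: ✓ (all of [8,9])

6, 7, 8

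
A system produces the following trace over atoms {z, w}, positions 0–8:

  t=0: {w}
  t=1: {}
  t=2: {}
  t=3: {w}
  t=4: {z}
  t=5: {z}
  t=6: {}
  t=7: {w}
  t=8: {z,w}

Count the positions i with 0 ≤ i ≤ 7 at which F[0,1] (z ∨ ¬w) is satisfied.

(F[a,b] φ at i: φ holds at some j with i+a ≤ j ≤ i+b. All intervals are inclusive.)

Evaluate at each i in [0,7]:
  i=0: ✓ (witness j=1)
  i=1: ✓ (witness j=1)
  i=2: ✓ (witness j=2)
  i=3: ✓ (witness j=4)
  i=4: ✓ (witness j=4)
  i=5: ✓ (witness j=5)
  i=6: ✓ (witness j=6)
  i=7: ✓ (witness j=8)
Positions where it holds: {0, 1, 2, 3, 4, 5, 6, 7} → 8.

8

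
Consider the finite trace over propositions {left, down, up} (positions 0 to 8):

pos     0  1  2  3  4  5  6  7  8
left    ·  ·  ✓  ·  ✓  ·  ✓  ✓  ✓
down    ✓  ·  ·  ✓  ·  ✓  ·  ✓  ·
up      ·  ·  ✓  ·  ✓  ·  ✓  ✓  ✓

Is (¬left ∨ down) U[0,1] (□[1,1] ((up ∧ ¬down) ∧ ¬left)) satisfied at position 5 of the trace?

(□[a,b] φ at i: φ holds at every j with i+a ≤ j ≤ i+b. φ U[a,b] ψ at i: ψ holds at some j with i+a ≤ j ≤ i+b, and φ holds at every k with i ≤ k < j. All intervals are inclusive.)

Does not hold

Need some j in [5,6] with □[1,1] ((up ∧ ¬down) ∧ ¬left), and (¬left ∨ down) at every k in [5,j-1].
  j=5: □[1,1] ((up ∧ ¬down) ∧ ¬left) — fails at 6.
  j=6: □[1,1] ((up ∧ ¬down) ∧ ¬left) — fails at 7.
No j in the window works → until fails.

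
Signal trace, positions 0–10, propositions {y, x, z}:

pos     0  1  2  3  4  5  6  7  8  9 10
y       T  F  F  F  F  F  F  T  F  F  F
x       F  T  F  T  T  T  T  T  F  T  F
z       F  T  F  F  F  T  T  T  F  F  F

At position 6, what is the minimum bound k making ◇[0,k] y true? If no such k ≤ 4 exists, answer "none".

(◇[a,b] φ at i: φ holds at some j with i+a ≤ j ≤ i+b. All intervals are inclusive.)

1

Scan j = 6,7,… for y:
  j=6: fails
  j=7: holds
First hit at j=7, so smallest k = 7-6 = 1.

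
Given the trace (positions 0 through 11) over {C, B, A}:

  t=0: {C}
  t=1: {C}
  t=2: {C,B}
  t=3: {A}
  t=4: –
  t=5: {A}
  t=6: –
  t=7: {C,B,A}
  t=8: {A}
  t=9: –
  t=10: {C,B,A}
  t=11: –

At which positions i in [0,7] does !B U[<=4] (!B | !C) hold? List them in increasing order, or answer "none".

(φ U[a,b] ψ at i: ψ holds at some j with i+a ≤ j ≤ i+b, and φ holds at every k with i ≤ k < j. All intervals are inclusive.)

Evaluate at each i in [0,7]:
  i=0: ✓ (rhs at j=0)
  i=1: ✓ (rhs at j=1)
  i=2: ✗ (lhs fails at k=2 before rhs at j=3)
  i=3: ✓ (rhs at j=3)
  i=4: ✓ (rhs at j=4)
  i=5: ✓ (rhs at j=5)
  i=6: ✓ (rhs at j=6)
  i=7: ✗ (lhs fails at k=7 before rhs at j=8)

0, 1, 3, 4, 5, 6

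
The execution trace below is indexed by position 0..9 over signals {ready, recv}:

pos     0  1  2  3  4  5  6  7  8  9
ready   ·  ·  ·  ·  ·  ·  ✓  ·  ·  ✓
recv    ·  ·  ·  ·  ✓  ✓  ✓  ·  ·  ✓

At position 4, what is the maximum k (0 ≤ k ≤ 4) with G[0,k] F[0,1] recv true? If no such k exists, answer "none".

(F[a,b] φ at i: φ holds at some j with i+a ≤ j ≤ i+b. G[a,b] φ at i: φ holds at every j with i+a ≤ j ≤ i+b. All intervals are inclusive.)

F[0,1] recv must hold from j=4 onward; find where it first fails.
  j=4: holds
  j=5: holds
  j=6: holds
  j=7: fails
Holds on [4,6], so largest k = 2.

2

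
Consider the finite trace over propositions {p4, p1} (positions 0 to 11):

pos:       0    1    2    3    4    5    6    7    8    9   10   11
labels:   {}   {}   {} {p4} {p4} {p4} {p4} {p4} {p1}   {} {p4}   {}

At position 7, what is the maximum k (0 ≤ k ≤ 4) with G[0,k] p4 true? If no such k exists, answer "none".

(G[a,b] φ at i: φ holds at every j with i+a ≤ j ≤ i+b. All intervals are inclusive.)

p4 must hold from j=7 onward; find where it first fails.
  j=7: holds
  j=8: fails
Holds on [7,7], so largest k = 0.

0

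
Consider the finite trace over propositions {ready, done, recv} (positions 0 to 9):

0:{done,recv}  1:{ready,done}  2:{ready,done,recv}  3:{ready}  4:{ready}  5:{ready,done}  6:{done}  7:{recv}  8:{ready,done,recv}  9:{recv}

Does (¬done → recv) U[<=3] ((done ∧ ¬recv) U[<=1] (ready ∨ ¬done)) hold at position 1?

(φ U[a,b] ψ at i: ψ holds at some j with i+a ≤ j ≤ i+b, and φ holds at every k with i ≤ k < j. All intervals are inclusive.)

Holds

Need some j in [1,4] with ((done ∧ ¬recv) U[<=1] (ready ∨ ¬done)), and (¬done → recv) at every k in [1,j-1].
  j=1: ((done ∧ ¬recv) U[<=1] (ready ∨ ¬done)) holds; no prefix to check → satisfied.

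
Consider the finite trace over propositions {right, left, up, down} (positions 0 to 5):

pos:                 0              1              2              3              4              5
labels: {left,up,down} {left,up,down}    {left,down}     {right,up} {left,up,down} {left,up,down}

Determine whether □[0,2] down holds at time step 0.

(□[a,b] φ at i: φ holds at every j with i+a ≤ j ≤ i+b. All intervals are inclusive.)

Yes

Check down at every j in [0,2]:
  j=0: true
  j=1: true
  j=2: true
All positions satisfy it → formula holds.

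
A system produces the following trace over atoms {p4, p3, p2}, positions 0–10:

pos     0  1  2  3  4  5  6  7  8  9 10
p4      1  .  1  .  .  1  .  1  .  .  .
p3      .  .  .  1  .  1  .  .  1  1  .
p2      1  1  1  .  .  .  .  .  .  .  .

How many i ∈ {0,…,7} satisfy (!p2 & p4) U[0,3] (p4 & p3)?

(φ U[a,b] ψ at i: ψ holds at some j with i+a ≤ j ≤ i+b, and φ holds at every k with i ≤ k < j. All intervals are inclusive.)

Evaluate at each i in [0,7]:
  i=0: ✗ (no rhs in [0,3])
  i=1: ✗ (no rhs in [1,4])
  i=2: ✗ (lhs fails at k=2 before rhs at j=5)
  i=3: ✗ (lhs fails at k=3 before rhs at j=5)
  i=4: ✗ (lhs fails at k=4 before rhs at j=5)
  i=5: ✓ (rhs at j=5)
  i=6: ✗ (no rhs in [6,9])
  i=7: ✗ (no rhs in [7,10])
Positions where it holds: {5} → 1.

1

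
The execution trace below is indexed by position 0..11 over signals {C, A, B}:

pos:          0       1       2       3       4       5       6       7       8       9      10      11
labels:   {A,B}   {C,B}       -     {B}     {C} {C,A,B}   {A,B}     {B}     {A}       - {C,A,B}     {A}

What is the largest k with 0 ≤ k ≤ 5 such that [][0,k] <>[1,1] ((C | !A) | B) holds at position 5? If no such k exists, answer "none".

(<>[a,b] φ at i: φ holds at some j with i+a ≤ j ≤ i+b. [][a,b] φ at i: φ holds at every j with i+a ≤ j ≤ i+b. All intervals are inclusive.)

1

<>[1,1] ((C | !A) | B) must hold from j=5 onward; find where it first fails.
  j=5: holds
  j=6: holds
  j=7: fails
Holds on [5,6], so largest k = 1.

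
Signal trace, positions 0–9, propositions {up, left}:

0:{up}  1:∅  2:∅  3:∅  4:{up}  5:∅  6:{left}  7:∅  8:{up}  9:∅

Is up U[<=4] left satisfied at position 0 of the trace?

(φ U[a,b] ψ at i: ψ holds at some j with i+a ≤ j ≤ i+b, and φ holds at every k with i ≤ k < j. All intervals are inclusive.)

Need some j in [0,4] with left, and up at every k in [0,j-1].
  j=0: left false.
  j=1: left false.
  j=2: left false.
  j=3: left false.
  j=4: left false.
No j in the window works → until fails.

False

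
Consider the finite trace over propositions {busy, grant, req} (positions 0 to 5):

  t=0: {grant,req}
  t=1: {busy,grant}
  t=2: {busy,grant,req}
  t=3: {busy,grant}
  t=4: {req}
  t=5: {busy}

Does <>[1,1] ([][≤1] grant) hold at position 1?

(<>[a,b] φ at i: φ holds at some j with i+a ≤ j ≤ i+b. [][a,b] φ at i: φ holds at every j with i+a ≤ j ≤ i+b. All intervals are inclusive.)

Holds

Check [][≤1] grant at each j in [2,2]:
  j=2: holds on [2,3]
Found at j=2 → formula holds.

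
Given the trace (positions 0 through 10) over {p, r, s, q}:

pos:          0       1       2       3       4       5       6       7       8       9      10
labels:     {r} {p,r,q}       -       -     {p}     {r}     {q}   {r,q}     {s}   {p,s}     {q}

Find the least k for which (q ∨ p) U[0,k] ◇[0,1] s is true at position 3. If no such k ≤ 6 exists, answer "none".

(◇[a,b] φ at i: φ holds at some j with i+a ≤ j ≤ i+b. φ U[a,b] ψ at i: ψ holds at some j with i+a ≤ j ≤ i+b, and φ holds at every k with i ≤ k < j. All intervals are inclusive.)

none

Need earliest j ≥ 3 with ◇[0,1] s, and (q ∨ p) at every k in [3,j-1].
  j=3: rhs fails.
  j=4: rhs fails.
  j=5: rhs fails.
  j=6: rhs fails.
  j=7: rhs holds but lhs fails at k=3.
  j=8: rhs holds but lhs fails at k=3.
  j=9: rhs holds but lhs fails at k=3.
No witness within the range → none.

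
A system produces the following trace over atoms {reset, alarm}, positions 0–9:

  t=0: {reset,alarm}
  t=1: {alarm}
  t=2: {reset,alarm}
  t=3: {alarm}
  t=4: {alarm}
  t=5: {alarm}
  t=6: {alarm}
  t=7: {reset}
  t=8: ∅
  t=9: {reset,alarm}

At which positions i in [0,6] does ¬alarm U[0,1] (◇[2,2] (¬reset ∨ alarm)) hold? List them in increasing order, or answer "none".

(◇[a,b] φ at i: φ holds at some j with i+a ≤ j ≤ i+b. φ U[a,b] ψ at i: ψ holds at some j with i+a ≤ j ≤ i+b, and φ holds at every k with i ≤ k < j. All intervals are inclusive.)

Evaluate at each i in [0,6]:
  i=0: ✓ (rhs at j=0)
  i=1: ✓ (rhs at j=1)
  i=2: ✓ (rhs at j=2)
  i=3: ✓ (rhs at j=3)
  i=4: ✓ (rhs at j=4)
  i=5: ✗ (lhs fails at k=5 before rhs at j=6)
  i=6: ✓ (rhs at j=6)

0, 1, 2, 3, 4, 6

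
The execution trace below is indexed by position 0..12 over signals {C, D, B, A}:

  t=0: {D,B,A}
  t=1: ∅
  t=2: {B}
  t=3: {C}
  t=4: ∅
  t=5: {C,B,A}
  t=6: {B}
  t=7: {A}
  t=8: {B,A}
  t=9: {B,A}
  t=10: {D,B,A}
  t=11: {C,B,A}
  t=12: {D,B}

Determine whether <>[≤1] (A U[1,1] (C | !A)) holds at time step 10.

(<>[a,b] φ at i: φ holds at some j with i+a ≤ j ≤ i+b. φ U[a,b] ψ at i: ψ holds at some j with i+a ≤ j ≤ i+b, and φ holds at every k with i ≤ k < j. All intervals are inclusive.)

Check (A U[1,1] (C | !A)) at each j in [10,11]:
  j=10: holds
  j=11: holds
Found at j=10 → formula holds.

Yes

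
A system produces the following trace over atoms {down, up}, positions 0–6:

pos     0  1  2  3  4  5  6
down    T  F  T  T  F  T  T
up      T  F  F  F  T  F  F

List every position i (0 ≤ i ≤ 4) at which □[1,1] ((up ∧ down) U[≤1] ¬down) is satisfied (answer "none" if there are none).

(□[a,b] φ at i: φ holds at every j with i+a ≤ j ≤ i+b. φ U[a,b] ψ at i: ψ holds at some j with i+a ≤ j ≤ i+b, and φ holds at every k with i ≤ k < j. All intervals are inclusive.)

Evaluate at each i in [0,4]:
  i=0: ✓ (all of [1,1])
  i=1: ✗ (fails at j=2)
  i=2: ✗ (fails at j=3)
  i=3: ✓ (all of [4,4])
  i=4: ✗ (fails at j=5)

0, 3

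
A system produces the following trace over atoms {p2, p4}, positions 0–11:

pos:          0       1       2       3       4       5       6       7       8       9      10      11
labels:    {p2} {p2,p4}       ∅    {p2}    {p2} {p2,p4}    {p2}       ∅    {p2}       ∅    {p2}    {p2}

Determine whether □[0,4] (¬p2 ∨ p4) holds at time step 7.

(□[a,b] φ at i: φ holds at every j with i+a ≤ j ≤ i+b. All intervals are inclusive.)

Check (¬p2 ∨ p4) at every j in [7,11]:
  j=7: true
  j=8: false
  j=9: true
  j=10: false
  j=11: false
Fails at j=8 → formula fails.

Does not hold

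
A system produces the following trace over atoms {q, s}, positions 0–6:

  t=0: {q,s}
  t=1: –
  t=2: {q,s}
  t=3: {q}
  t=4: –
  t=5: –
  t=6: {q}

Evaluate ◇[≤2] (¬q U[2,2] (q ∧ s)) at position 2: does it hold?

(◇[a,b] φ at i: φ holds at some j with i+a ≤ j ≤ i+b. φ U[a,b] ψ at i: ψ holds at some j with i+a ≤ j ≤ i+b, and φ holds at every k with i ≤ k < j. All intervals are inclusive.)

Check (¬q U[2,2] (q ∧ s)) at each j in [2,4]:
  j=2: fails
  j=3: fails
  j=4: fails
No position in the window satisfies it → formula fails.

Does not hold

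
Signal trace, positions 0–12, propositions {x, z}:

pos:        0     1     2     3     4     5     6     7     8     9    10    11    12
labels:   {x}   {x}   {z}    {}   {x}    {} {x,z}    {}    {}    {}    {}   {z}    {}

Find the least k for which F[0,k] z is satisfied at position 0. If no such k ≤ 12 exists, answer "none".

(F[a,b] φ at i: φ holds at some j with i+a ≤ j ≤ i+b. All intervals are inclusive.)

2

Scan j = 0,1,… for z:
  j=0: fails
  j=1: fails
  j=2: holds
First hit at j=2, so smallest k = 2-0 = 2.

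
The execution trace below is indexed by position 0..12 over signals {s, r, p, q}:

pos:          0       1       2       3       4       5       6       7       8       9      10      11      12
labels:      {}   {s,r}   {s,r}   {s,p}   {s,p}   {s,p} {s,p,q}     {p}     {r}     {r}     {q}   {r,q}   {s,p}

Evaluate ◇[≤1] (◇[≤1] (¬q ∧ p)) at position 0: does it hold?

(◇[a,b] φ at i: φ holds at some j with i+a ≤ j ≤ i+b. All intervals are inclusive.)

Check ◇[≤1] (¬q ∧ p) at each j in [0,1]:
  j=0: fails (none in [0,1])
  j=1: fails (none in [1,2])
No position in the window satisfies it → formula fails.

False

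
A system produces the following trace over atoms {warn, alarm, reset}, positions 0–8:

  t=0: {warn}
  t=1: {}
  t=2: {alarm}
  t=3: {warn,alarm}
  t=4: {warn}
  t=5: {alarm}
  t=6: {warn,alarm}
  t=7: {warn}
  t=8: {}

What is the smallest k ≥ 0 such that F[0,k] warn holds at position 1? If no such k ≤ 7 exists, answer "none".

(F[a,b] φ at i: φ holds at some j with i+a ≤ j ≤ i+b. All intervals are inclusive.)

2

Scan j = 1,2,… for warn:
  j=1: fails
  j=2: fails
  j=3: holds
First hit at j=3, so smallest k = 3-1 = 2.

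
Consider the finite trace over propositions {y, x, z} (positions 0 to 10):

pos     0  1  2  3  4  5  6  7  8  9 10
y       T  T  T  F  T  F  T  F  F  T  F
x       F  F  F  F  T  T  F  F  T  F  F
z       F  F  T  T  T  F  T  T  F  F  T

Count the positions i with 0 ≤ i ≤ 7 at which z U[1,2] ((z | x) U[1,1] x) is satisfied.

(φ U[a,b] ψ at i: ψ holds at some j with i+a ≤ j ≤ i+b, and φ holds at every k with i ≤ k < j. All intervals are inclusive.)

Evaluate at each i in [0,7]:
  i=0: ✗ (no rhs in [1,2])
  i=1: ✗ (lhs fails at k=1 before rhs at j=3)
  i=2: ✓ (rhs at j=3; lhs holds on [2,2])
  i=3: ✓ (rhs at j=4; lhs holds on [3,3])
  i=4: ✗ (no rhs in [5,6])
  i=5: ✗ (lhs fails at k=5 before rhs at j=7)
  i=6: ✓ (rhs at j=7; lhs holds on [6,6])
  i=7: ✗ (no rhs in [8,9])
Positions where it holds: {2, 3, 6} → 3.

3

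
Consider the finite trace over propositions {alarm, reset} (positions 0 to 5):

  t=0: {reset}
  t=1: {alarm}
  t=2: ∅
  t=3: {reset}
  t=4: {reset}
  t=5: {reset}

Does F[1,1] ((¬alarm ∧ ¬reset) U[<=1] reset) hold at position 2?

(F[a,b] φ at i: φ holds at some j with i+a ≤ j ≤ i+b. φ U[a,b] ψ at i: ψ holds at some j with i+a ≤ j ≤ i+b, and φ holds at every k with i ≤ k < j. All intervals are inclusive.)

Check ((¬alarm ∧ ¬reset) U[<=1] reset) at each j in [3,3]:
  j=3: holds
Found at j=3 → formula holds.

True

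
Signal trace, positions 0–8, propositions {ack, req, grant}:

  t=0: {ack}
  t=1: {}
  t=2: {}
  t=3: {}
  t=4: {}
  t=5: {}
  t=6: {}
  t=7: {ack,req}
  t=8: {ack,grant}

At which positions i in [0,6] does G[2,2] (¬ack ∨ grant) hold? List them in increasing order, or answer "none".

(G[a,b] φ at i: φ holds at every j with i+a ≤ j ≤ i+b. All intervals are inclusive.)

Evaluate at each i in [0,6]:
  i=0: ✓ (all of [2,2])
  i=1: ✓ (all of [3,3])
  i=2: ✓ (all of [4,4])
  i=3: ✓ (all of [5,5])
  i=4: ✓ (all of [6,6])
  i=5: ✗ (fails at j=7)
  i=6: ✓ (all of [8,8])

0, 1, 2, 3, 4, 6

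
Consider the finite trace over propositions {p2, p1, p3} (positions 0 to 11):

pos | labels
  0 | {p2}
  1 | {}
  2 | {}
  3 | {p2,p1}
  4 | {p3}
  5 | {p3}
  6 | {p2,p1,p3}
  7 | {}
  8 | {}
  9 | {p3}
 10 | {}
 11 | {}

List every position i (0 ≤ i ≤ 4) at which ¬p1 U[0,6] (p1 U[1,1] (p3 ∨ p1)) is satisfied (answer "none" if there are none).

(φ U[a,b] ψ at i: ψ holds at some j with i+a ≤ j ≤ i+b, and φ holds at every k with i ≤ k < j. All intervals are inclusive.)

0, 1, 2, 3

Evaluate at each i in [0,4]:
  i=0: ✓ (rhs at j=3; lhs holds on [0,2])
  i=1: ✓ (rhs at j=3; lhs holds on [1,2])
  i=2: ✓ (rhs at j=3; lhs holds on [2,2])
  i=3: ✓ (rhs at j=3)
  i=4: ✗ (no rhs in [4,10])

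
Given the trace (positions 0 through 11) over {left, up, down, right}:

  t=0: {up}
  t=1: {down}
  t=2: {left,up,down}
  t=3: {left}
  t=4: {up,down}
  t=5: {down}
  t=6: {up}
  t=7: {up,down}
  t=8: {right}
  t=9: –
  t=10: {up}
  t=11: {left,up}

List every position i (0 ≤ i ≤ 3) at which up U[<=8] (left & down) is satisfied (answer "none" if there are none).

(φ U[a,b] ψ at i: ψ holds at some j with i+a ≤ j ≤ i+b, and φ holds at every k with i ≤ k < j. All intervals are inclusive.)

Evaluate at each i in [0,3]:
  i=0: ✗ (lhs fails at k=1 before rhs at j=2)
  i=1: ✗ (lhs fails at k=1 before rhs at j=2)
  i=2: ✓ (rhs at j=2)
  i=3: ✗ (no rhs in [3,11])

2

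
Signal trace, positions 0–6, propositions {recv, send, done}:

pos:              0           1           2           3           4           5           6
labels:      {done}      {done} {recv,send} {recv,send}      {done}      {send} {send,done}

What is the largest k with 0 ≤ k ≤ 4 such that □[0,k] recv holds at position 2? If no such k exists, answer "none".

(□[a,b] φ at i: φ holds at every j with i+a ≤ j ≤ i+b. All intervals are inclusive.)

recv must hold from j=2 onward; find where it first fails.
  j=2: holds
  j=3: holds
  j=4: fails
Holds on [2,3], so largest k = 1.

1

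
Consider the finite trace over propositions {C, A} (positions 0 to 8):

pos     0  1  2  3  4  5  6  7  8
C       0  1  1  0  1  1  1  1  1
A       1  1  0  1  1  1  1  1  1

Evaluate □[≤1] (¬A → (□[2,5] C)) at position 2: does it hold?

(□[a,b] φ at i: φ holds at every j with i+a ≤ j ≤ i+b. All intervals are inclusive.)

Holds

Check (¬A → (□[2,5] C)) at every j in [2,3]:
  j=2: antecedent true; consequent holds on [4,7] → ✓
  j=3: antecedent false → ✓
All positions satisfy it → formula holds.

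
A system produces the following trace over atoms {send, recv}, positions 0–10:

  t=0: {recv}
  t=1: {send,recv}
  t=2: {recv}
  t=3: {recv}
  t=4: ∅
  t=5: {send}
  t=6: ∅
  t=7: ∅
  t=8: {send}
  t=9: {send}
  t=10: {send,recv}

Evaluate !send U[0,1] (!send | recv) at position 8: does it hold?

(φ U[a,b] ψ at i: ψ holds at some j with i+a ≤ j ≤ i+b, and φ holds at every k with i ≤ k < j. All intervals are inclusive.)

Need some j in [8,9] with (!send | recv), and !send at every k in [8,j-1].
  j=8: (!send | recv) false.
  j=9: (!send | recv) false.
No j in the window works → until fails.

False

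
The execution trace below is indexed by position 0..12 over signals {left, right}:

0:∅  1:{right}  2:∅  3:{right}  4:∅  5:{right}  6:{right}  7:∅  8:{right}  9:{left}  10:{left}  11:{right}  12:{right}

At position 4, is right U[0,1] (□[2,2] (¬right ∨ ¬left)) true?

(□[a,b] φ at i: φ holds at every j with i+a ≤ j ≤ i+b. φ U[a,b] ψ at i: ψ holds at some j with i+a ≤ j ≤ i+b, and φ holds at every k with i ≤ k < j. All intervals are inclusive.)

Holds

Need some j in [4,5] with □[2,2] (¬right ∨ ¬left), and right at every k in [4,j-1].
  j=4: □[2,2] (¬right ∨ ¬left) holds; no prefix to check → satisfied.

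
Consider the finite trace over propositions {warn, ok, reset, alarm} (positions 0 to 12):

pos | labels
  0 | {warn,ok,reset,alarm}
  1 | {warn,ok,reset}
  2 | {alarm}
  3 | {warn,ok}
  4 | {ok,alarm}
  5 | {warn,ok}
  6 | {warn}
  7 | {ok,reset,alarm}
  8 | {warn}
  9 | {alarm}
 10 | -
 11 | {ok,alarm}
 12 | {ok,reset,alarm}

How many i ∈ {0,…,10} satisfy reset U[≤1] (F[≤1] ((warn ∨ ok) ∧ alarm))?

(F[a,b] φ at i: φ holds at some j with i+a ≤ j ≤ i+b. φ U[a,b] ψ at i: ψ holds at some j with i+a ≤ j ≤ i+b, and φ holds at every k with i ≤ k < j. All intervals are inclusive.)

Evaluate at each i in [0,10]:
  i=0: ✓ (rhs at j=0)
  i=1: ✗ (no rhs in [1,2])
  i=2: ✗ (lhs fails at k=2 before rhs at j=3)
  i=3: ✓ (rhs at j=3)
  i=4: ✓ (rhs at j=4)
  i=5: ✗ (lhs fails at k=5 before rhs at j=6)
  i=6: ✓ (rhs at j=6)
  i=7: ✓ (rhs at j=7)
  i=8: ✗ (no rhs in [8,9])
  i=9: ✗ (lhs fails at k=9 before rhs at j=10)
  i=10: ✓ (rhs at j=10)
Positions where it holds: {0, 3, 4, 6, 7, 10} → 6.

6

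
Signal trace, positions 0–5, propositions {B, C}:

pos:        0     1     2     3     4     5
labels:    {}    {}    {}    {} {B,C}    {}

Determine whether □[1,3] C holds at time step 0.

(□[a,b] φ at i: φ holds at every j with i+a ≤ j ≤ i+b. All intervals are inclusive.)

Does not hold

Check C at every j in [1,3]:
  j=1: false
  j=2: false
  j=3: false
Fails at j=1 → formula fails.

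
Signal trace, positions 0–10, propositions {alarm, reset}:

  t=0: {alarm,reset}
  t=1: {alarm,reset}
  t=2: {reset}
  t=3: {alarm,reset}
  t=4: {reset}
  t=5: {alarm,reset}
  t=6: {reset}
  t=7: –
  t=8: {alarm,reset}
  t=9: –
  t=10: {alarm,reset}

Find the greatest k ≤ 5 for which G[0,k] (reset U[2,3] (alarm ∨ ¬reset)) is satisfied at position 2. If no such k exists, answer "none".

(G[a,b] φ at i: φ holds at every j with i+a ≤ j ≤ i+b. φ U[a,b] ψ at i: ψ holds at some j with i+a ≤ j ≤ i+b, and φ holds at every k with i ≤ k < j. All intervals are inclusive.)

(reset U[2,3] (alarm ∨ ¬reset)) must hold from j=2 onward; find where it first fails.
  j=2: holds
  j=3: holds
  j=4: holds
  j=5: holds
  j=6: fails
Holds on [2,5], so largest k = 3.

3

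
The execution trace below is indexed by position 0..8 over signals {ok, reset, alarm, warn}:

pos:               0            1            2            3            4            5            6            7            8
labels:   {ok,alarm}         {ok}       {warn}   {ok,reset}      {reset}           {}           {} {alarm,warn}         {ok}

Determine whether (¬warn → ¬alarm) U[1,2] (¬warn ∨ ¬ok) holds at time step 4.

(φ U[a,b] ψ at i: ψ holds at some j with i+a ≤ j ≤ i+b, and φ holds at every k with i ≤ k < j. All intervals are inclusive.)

Need some j in [5,6] with (¬warn ∨ ¬ok), and (¬warn → ¬alarm) at every k in [4,j-1].
  j=5: (¬warn ∨ ¬ok) holds; (¬warn → ¬alarm) holds at every k in [4,4] → satisfied.

True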